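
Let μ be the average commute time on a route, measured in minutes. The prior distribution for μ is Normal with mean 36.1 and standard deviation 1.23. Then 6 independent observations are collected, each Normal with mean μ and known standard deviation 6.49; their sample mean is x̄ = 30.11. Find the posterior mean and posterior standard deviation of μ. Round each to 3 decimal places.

Posterior mean ≈ 35.038; posterior SD ≈ 1.116

With known σ, the Normal prior is conjugate. Weight on the data is w = (n/σ²)/(n/σ² + 1/τ₀²) = 0.142450/(0.142450+0.660982) = 0.17730.
Posterior mean = w·x̄ + (1−w)·μ₀ = 0.17730·30.11 + 0.82270·36.1 = 35.038. Posterior variance = 1/(0.142450+0.660982) = 1.24466, so SD = 1.116.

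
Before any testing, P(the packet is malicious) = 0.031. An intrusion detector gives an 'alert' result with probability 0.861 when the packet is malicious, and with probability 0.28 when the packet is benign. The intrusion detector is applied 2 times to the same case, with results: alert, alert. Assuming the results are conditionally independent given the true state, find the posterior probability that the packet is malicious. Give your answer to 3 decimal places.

Let H be the event that the packet is malicious; start with P(H) = 0.031. P('alert'|H) = 0.861, P('alert'|¬H) = 0.28.
Update on result 1 ('alert'): P(H) ← 0.861·0.0310 / (0.861·0.0310 + 0.28·0.9690) = 0.026691/0.29801 = 0.0896.
Update on result 2 ('alert'): P(H) ← 0.861·0.0896 / (0.861·0.0896 + 0.28·0.9104) = 0.077114/0.33204 = 0.2322.

Posterior P(H) ≈ 0.232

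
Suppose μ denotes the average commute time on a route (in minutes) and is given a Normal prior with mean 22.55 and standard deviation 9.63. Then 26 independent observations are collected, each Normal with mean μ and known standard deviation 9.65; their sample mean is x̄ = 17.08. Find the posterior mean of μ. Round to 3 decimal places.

Posterior mean ≈ 17.283

With known σ, the Normal prior is conjugate. Weight on the data is w = (n/σ²)/(n/σ² + 1/τ₀²) = 0.279202/(0.279202+0.0107832) = 0.96281.
Posterior mean = w·x̄ + (1−w)·μ₀ = 0.96281·17.08 + 0.037185·22.55 = 17.283.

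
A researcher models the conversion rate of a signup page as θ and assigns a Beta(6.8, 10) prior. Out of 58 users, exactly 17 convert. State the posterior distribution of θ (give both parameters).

The binomial likelihood is conjugate to the Beta prior: with 17 successes and 41 failures, the posterior is Beta(6.8+17, 10+41) = Beta(23.8, 51).

Posterior: Beta(23.8, 51)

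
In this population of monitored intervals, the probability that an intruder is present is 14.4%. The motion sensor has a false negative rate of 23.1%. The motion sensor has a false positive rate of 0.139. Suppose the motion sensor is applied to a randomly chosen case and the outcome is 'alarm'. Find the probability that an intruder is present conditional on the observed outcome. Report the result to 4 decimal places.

P(H | E) ≈ 0.4820

Let H be the event that an intruder is present. P(H) = 0.144, so P(¬H) = 0.856. With E the 'alarm' result, P(E|H) = 0.769 and P(E|¬H) = 0.139.
P(E) = 0.769·0.144 + 0.139·0.856 = 0.11074 + 0.11898 = 0.22972.
By Bayes' theorem, P(H|E) = 0.11074 / 0.22972 = 0.4820.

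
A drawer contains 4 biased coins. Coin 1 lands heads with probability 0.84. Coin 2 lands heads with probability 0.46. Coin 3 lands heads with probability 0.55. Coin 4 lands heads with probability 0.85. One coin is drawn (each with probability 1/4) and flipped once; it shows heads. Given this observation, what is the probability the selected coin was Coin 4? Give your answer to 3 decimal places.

P(heads|C1) = 0.84; P(heads|C2) = 0.46; P(heads|C3) = 0.55; P(heads|C4) = 0.85.
Prior × likelihood for each source: 0.25·0.84=0.2100, 0.25·0.46=0.1150, 0.25·0.55=0.1375, 0.25·0.85=0.2125. Summing gives P(heads) = 0.67500.
P(Coin 4 | heads) = 0.2125 / 0.67500 = 0.315.

Posterior probability ≈ 0.315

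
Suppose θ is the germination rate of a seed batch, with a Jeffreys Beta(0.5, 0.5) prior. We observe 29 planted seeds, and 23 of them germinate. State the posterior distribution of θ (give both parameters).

Posterior: Beta(23.5, 6.5)

The binomial likelihood is conjugate to the Beta prior: with 23 successes and 6 failures, the posterior is Beta(0.5+23, 0.5+6) = Beta(23.5, 6.5).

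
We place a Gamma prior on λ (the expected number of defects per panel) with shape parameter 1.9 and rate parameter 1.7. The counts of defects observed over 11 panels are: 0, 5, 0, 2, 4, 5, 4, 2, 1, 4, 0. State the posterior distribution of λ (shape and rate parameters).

Posterior: Gamma(shape=28.9, rate=12.7)

Total count ∑xᵢ = 27 over n = 11 panels.
Gamma is conjugate to the Poisson likelihood: posterior is Gamma(shape = 1.9+27 = 28.9, rate = 1.7+11 = 12.7).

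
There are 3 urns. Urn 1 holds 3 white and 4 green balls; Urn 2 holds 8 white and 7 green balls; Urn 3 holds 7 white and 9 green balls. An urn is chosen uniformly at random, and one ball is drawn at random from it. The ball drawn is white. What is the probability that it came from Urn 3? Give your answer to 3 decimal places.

Posterior probability ≈ 0.313

Tabulate prior·likelihood by source: [1] prior 0.333333, lik 0.4286, product 0.1429; [2] prior 0.333333, lik 0.5333, product 0.1778; [3] prior 0.333333, lik 0.4375, product 0.1458.
Normalizing constant = 0.46647; the posterior for Urn 3 is its product over the sum, 0.1458/0.46647 = 0.313.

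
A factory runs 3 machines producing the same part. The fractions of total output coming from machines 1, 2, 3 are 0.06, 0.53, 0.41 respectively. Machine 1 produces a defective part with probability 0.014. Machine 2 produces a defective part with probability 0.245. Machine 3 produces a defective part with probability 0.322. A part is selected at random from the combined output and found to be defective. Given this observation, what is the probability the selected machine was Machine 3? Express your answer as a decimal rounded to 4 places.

Tabulate prior·likelihood by source: [1] prior 0.06, lik 0.014, product 0.0008400; [2] prior 0.53, lik 0.245, product 0.1298; [3] prior 0.41, lik 0.322, product 0.1320.
Normalizing constant = 0.26271; the posterior for Machine 3 is its product over the sum, 0.1320/0.26271 = 0.5025.

Posterior probability ≈ 0.5025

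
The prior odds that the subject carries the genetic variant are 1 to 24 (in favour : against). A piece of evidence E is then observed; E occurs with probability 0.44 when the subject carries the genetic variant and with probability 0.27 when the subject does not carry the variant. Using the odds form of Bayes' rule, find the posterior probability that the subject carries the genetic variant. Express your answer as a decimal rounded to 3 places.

Posterior probability ≈ 0.064

Prior odds = 1/24 = 0.041667. In log-odds, ln(0.041667) = -3.1781.
Add log likelihood ratio: ln(1.6296) = 0.48835.
Posterior log-odds = -2.6897, so posterior odds = exp(-2.6897) = 0.067901. Converting, P(H|E) = 0.067901/1.0679 = 0.064.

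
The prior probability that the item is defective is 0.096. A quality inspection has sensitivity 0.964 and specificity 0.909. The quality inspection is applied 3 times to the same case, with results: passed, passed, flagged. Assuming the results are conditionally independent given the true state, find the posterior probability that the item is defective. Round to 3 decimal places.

Posterior P(H) ≈ 0.002

Let H be the event that the item is defective; start with P(H) = 0.096. P('flagged'|H) = 0.964, P('flagged'|¬H) = 0.091.
Update on result 1 ('passed'): P(H) ← 0.036·0.0960 / (0.036·0.0960 + 0.909·0.9040) = 0.0034560/0.82519 = 0.0042.
Update on result 2 ('passed'): P(H) ← 0.036·0.0042 / (0.036·0.0042 + 0.909·0.9958) = 0.00015077/0.90534 = 0.0002.
Update on result 3 ('flagged'): P(H) ← 0.964·0.0002 / (0.964·0.0002 + 0.091·0.9998) = 0.00016054/0.091145 = 0.0018.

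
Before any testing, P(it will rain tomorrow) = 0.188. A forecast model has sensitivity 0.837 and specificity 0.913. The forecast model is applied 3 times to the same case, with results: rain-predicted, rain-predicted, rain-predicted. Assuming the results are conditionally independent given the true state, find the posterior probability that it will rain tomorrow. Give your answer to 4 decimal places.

Let H be the event that it will rain tomorrow; start with P(H) = 0.188. P('rain-predicted'|H) = 0.837, P('rain-predicted'|¬H) = 0.087.
Update on result 1 ('rain-predicted'): P(H) ← 0.837·0.1880 / (0.837·0.1880 + 0.087·0.8120) = 0.15736/0.22800 = 0.6902.
Update on result 2 ('rain-predicted'): P(H) ← 0.837·0.6902 / (0.837·0.6902 + 0.087·0.3098) = 0.57766/0.60462 = 0.9554.
Update on result 3 ('rain-predicted'): P(H) ← 0.837·0.9554 / (0.837·0.9554 + 0.087·0.0446) = 0.79968/0.80356 = 0.9952.

Posterior P(H) ≈ 0.9952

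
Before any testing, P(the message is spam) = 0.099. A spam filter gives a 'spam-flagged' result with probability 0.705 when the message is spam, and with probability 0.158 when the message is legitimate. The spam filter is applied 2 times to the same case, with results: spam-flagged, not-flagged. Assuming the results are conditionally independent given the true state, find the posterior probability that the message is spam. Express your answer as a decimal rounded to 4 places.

Let H be the event that the message is spam; start with P(H) = 0.099. P('spam-flagged'|H) = 0.705, P('spam-flagged'|¬H) = 0.158.
Update on result 1 ('spam-flagged'): P(H) ← 0.705·0.0990 / (0.705·0.0990 + 0.158·0.9010) = 0.069795/0.21215 = 0.3290.
Update on result 2 ('not-flagged'): P(H) ← 0.295·0.3290 / (0.295·0.3290 + 0.842·0.6710) = 0.097050/0.66205 = 0.1466.

Posterior P(H) ≈ 0.1466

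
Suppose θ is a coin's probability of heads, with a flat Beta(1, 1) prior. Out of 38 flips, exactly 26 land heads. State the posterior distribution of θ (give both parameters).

Posterior: Beta(27, 13)

Observing 26 successes and 12 failures updates Beta(1, 1) by adding the success and failure counts to the two shape parameters: α = 1+26 = 27, β = 1+12 = 13.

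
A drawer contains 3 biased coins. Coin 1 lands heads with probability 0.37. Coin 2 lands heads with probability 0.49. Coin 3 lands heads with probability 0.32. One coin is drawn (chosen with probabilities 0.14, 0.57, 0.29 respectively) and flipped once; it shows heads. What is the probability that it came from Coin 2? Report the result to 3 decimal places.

Posterior probability ≈ 0.659

Tabulate prior·likelihood by source: [1] prior 0.14, lik 0.37, product 0.05180; [2] prior 0.57, lik 0.49, product 0.2793; [3] prior 0.29, lik 0.32, product 0.09280.
Normalizing constant = 0.42390; the posterior for Coin 2 is its product over the sum, 0.2793/0.42390 = 0.659.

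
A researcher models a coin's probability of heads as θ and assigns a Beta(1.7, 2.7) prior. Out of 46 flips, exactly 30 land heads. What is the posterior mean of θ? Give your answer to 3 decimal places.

The binomial likelihood is conjugate to the Beta prior: with 30 successes and 16 failures, the posterior is Beta(1.7+30, 2.7+16) = Beta(31.7, 18.7).
Posterior mean = α/(α+β) = 31.7/50.4 = 0.629.

Posterior mean ≈ 0.629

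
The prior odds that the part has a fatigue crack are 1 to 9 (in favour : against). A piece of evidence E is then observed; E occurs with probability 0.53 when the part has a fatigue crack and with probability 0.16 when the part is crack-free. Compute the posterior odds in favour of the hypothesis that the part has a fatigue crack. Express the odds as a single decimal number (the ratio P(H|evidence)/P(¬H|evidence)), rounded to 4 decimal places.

Prior odds = 1/9 = 0.11111.
Likelihood ratio for E = 0.53/0.16 = 3.3125.
Posterior odds = prior odds × LR = 0.36806.

Posterior odds ≈ 0.3681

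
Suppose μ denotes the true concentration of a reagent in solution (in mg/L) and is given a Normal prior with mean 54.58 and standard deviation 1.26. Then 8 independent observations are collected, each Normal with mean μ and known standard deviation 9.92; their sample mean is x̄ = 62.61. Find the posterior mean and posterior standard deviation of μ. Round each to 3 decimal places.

Prior precision 1/τ₀² = 1/1.26² = 0.629882; data precision n/σ² = 8/9.92² = 0.0812955.
Posterior precision = 0.629882 + 0.0812955 = 0.711177, giving posterior SD = 1/√0.711177 = 1.186.
Posterior mean = (0.629882·54.58 + 0.0812955·62.61) / 0.711177 = 55.498.

Posterior mean ≈ 55.498; posterior SD ≈ 1.186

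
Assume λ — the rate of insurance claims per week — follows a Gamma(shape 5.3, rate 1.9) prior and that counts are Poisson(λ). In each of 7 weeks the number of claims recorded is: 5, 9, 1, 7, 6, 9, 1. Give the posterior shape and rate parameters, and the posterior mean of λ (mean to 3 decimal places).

The Poisson likelihood adds the total count to the shape and the number of exposure periods to the rate. Here ∑xᵢ = 38 and n = 7, so shape 5.3→43.3 and rate 1.9→8.9.
Posterior mean = shape/rate = 43.3/8.9 = 4.865.

Posterior: Gamma(shape=43.3, rate=8.9); mean ≈ 4.865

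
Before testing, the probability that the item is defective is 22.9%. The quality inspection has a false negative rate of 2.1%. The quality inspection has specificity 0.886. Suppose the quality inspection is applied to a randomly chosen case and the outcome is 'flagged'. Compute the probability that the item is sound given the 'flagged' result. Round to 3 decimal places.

P(¬H | E) ≈ 0.282

Let H be the event that the item is defective. P(H) = 0.229, so P(¬H) = 0.771. With E the 'flagged' result, P(E|H) = 0.979 and P(E|¬H) = 0.114.
P(E) = 0.979·0.229 + 0.114·0.771 = 0.22419 + 0.087894 = 0.31209.
By Bayes' theorem, P(H|E) = 0.22419 / 0.31209 = 0.718. Hence P(¬H|E) = 1 − 0.718 = 0.282.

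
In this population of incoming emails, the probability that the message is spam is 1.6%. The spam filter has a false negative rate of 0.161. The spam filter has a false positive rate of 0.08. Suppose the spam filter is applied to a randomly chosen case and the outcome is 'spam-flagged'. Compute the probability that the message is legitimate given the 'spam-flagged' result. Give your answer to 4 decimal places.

Write H for 'the message is spam'. Prior odds H:¬H = 0.016/0.984 = 0.016260. For the 'spam-flagged' outcome, the likelihood ratio is 0.839/0.08 = 10.487.
Posterior odds = 0.016260 × 10.487 = 0.17053, so P(H|E) = 0.17053/(1+0.17053) = 0.1457. Then P(¬H|E) = 1 − 0.1457 = 0.8543.

P(¬H | E) ≈ 0.8543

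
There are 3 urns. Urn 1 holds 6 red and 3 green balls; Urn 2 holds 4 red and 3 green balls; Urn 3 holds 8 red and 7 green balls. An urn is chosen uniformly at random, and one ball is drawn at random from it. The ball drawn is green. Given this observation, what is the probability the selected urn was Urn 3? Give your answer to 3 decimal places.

Posterior probability ≈ 0.380

Tabulate prior·likelihood by source: [1] prior 0.333333, lik 0.3333, product 0.1111; [2] prior 0.333333, lik 0.4286, product 0.1429; [3] prior 0.333333, lik 0.4667, product 0.1556.
Normalizing constant = 0.40952; the posterior for Urn 3 is its product over the sum, 0.1556/0.40952 = 0.380.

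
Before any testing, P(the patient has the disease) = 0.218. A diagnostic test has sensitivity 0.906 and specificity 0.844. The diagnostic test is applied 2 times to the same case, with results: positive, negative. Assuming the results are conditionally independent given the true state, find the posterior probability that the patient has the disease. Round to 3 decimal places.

With H the event that the patient has the disease, the joint likelihood of the observed sequence is P(data|H) = 0.906·0.094 = 0.085164 and P(data|¬H) = 0.156·0.844 = 0.13166.
Bayes: P(H|data) = 0.218·0.085164 / (0.218·0.085164 + 0.782·0.13166) = 0.018566/0.12153 = 0.1528.

Posterior P(H) ≈ 0.153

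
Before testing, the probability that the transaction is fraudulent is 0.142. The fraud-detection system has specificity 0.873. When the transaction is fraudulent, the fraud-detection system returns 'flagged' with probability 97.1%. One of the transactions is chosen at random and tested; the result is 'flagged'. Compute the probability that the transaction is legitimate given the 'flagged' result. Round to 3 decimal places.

Let H be the event that the transaction is fraudulent. P(H) = 0.142, so P(¬H) = 0.858. With E the 'flagged' result, P(E|H) = 0.971 and P(E|¬H) = 0.127.
P(E) = 0.971·0.142 + 0.127·0.858 = 0.13788 + 0.10897 = 0.24685.
By Bayes' theorem, P(H|E) = 0.13788 / 0.24685 = 0.559. Hence P(¬H|E) = 1 − 0.559 = 0.441.

P(¬H | E) ≈ 0.441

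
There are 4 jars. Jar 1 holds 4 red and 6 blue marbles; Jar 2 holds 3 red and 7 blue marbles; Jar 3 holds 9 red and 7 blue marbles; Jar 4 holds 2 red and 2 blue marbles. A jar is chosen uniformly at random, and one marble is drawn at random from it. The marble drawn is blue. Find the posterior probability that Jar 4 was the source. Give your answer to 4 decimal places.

Posterior probability ≈ 0.2235

P(blue|Jar 1) = 0.6; P(blue|Jar 2) = 0.7; P(blue|Jar 3) = 0.4375; P(blue|Jar 4) = 0.5.
Prior × likelihood for each source: 0.25·0.6=0.1500, 0.25·0.7=0.1750, 0.25·0.4375=0.1094, 0.25·0.5=0.1250. Summing gives P(blue) = 0.55937.
P(Jar 4 | blue) = 0.1250 / 0.55937 = 0.2235.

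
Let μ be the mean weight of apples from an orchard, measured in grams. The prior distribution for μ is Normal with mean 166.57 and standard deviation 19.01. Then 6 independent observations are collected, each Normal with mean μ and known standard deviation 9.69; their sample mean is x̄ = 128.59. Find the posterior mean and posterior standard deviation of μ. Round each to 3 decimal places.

Prior precision 1/τ₀² = 1/19.01² = 0.00276717; data precision n/σ² = 6/9.69² = 0.0639004.
Posterior precision = 0.00276717 + 0.0639004 = 0.0666676, giving posterior SD = 1/√0.0666676 = 3.873.
Posterior mean = (0.00276717·166.57 + 0.0639004·128.59) / 0.0666676 = 130.166.

Posterior mean ≈ 130.166; posterior SD ≈ 3.873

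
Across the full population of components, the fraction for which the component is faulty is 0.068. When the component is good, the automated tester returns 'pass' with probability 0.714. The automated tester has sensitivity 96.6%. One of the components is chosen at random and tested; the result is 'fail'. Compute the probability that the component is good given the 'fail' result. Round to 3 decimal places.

Write H for 'the component is faulty'. Prior odds H:¬H = 0.068/0.932 = 0.072961. For the 'fail' outcome, the likelihood ratio is 0.966/0.286 = 3.3776.
Posterior odds = 0.072961 × 3.3776 = 0.24644, so P(H|E) = 0.24644/(1+0.24644) = 0.198. Then P(¬H|E) = 1 − 0.198 = 0.802.

P(¬H | E) ≈ 0.802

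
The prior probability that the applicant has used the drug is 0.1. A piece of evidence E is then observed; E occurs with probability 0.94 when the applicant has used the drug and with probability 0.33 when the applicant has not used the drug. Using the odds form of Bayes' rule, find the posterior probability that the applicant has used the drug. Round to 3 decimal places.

Posterior probability ≈ 0.240

Prior odds = 0.1/(1−0.1) = 0.11111. In log-odds, ln(0.11111) = -2.1972.
Add log likelihood ratio: ln(2.8485) = 1.0468.
Posterior log-odds = -1.1504, so posterior odds = exp(-1.1504) = 0.31650. Converting, P(H|E) = 0.31650/1.3165 = 0.240.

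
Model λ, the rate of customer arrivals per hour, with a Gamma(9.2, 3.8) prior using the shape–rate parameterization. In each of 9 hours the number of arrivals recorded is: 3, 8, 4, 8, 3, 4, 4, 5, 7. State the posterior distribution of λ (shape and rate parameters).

Total count ∑xᵢ = 46 over n = 9 hours.
Gamma is conjugate to the Poisson likelihood: posterior is Gamma(shape = 9.2+46 = 55.2, rate = 3.8+9 = 12.8).

Posterior: Gamma(shape=55.2, rate=12.8)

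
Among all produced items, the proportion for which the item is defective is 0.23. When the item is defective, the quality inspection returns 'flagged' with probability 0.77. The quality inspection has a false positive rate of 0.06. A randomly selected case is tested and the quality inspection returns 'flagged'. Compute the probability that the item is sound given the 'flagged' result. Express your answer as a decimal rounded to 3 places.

Let H be the event that the item is defective. P(H) = 0.23, so P(¬H) = 0.77. With E the 'flagged' result, P(E|H) = 0.77 and P(E|¬H) = 0.06.
P(E) = 0.77·0.23 + 0.06·0.77 = 0.17710 + 0.046200 = 0.22330.
By Bayes' theorem, P(H|E) = 0.17710 / 0.22330 = 0.793. Hence P(¬H|E) = 1 − 0.793 = 0.207.

P(¬H | E) ≈ 0.207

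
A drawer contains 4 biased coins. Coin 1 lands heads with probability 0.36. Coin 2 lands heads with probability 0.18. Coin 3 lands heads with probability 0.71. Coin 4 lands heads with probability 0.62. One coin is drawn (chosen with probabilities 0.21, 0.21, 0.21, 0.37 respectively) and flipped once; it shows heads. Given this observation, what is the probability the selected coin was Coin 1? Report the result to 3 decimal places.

Posterior probability ≈ 0.154

Tabulate prior·likelihood by source: [1] prior 0.21, lik 0.36, product 0.07560; [2] prior 0.21, lik 0.18, product 0.03780; [3] prior 0.21, lik 0.71, product 0.1491; [4] prior 0.37, lik 0.62, product 0.2294.
Normalizing constant = 0.49190; the posterior for Coin 1 is its product over the sum, 0.07560/0.49190 = 0.154.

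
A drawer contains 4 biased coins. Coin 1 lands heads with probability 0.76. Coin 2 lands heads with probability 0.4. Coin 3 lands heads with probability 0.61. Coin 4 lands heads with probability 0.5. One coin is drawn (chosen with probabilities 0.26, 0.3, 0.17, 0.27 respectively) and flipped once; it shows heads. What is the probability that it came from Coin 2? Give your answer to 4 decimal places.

P(heads|C1) = 0.76; P(heads|C2) = 0.4; P(heads|C3) = 0.61; P(heads|C4) = 0.5.
Prior × likelihood for each source: 0.26·0.76=0.1976, 0.3·0.4=0.1200, 0.17·0.61=0.1037, 0.27·0.5=0.1350. Summing gives P(heads) = 0.55630.
P(Coin 2 | heads) = 0.1200 / 0.55630 = 0.2157.

Posterior probability ≈ 0.2157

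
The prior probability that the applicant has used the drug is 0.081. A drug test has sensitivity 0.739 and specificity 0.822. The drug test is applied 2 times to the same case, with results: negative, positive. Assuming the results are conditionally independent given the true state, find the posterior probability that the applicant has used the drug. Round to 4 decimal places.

Posterior P(H) ≈ 0.1041

With H the event that the applicant has used the drug, the joint likelihood of the observed sequence is P(data|H) = 0.261·0.739 = 0.19288 and P(data|¬H) = 0.822·0.178 = 0.14632.
Bayes: P(H|data) = 0.081·0.19288 / (0.081·0.19288 + 0.919·0.14632) = 0.015623/0.15009 = 0.1041.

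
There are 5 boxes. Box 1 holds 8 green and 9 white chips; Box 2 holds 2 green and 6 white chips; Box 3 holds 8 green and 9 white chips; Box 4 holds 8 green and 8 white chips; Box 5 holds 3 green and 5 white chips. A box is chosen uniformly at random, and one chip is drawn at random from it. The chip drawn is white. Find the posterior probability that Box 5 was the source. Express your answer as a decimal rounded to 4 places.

P(white|Box 1) = 0.5294; P(white|Box 2) = 0.75; P(white|Box 3) = 0.5294; P(white|Box 4) = 0.5; P(white|Box 5) = 0.625.
Prior × likelihood for each source: 0.2·0.5294=0.1059, 0.2·0.75=0.1500, 0.2·0.5294=0.1059, 0.2·0.5=0.1000, 0.2·0.625=0.1250. Summing gives P(white) = 0.58676.
P(Box 5 | white) = 0.1250 / 0.58676 = 0.2130.

Posterior probability ≈ 0.2130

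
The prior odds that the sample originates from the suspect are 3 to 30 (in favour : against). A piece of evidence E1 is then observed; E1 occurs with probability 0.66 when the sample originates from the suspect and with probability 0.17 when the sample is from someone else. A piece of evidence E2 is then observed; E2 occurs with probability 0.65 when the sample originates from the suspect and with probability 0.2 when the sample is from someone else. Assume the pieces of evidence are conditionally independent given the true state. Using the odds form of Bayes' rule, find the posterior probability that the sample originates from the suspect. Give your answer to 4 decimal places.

Prior odds = 3/30 = 0.10000.
Likelihood ratio for E1 = 0.66/0.17 = 3.8824.
Likelihood ratio for E2 = 0.65/0.2 = 3.2500.
Posterior odds = prior odds × LR₁ × LR₂ = 1.2618.
Posterior probability = odds/(1+odds) = 1.2618/2.2618 = 0.5579.

Posterior probability ≈ 0.5579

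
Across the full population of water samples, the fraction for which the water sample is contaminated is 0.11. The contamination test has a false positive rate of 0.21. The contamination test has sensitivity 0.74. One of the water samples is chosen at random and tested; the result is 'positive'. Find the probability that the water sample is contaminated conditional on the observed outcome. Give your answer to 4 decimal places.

Let H be the event that the water sample is contaminated. P(H) = 0.11, so P(¬H) = 0.89. With E the 'positive' result, P(E|H) = 0.74 and P(E|¬H) = 0.21.
P(E) = 0.74·0.11 + 0.21·0.89 = 0.081400 + 0.18690 = 0.26830.
By Bayes' theorem, P(H|E) = 0.081400 / 0.26830 = 0.3034.

P(H | E) ≈ 0.3034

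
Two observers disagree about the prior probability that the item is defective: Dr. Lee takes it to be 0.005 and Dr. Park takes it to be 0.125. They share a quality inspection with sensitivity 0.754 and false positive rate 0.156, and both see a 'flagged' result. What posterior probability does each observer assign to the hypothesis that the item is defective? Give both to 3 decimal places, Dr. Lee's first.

Dr. Lee: 0.024; Dr. Park: 0.408

P('+'|H) = 0.754, P('+'|¬H) = 0.156.
Dr. Lee: numerator 0.754·0.005 = 0.0037700; evidence = 0.0037700+0.156·0.995 = 0.15899; posterior = 0.024.
Dr. Park: numerator 0.754·0.125 = 0.094250; evidence = 0.094250+0.156·0.875 = 0.23075; posterior = 0.408.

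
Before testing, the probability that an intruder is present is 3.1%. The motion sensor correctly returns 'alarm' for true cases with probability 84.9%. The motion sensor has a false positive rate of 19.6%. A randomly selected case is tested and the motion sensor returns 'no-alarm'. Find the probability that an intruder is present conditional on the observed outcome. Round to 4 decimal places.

Write H for 'an intruder is present'. Prior odds H:¬H = 0.031/0.969 = 0.031992. For the 'no-alarm' outcome, the likelihood ratio is 0.151/0.804 = 0.18781.
Posterior odds = 0.031992 × 0.18781 = 0.0060084, so P(H|E) = 0.0060084/(1+0.0060084) = 0.0060.

P(H | E) ≈ 0.0060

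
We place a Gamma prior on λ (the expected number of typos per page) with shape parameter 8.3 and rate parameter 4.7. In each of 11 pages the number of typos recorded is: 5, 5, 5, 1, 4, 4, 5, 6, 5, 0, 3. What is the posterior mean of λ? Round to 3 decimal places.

Posterior mean ≈ 3.268

Total count ∑xᵢ = 43 over n = 11 pages.
Gamma is conjugate to the Poisson likelihood: posterior is Gamma(shape = 8.3+43 = 51.3, rate = 4.7+11 = 15.7).
E[λ | data] = 51.3/15.7 = 3.268.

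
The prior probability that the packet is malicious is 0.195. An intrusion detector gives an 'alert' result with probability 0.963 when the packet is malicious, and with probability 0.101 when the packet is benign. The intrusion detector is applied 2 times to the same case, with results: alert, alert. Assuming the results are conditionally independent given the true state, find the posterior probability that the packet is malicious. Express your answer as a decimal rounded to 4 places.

Posterior P(H) ≈ 0.9566

Let H be the event that the packet is malicious; start with P(H) = 0.195. P('alert'|H) = 0.963, P('alert'|¬H) = 0.101.
Update on result 1 ('alert'): P(H) ← 0.963·0.1950 / (0.963·0.1950 + 0.101·0.8050) = 0.18779/0.26909 = 0.6979.
Update on result 2 ('alert'): P(H) ← 0.963·0.6979 / (0.963·0.6979 + 0.101·0.3021) = 0.67203/0.70255 = 0.9566.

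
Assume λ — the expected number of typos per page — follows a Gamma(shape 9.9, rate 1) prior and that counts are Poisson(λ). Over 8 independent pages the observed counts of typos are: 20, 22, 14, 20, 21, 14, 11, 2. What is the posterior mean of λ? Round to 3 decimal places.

The Poisson likelihood adds the total count to the shape and the number of exposure periods to the rate. Here ∑xᵢ = 124 and n = 8, so shape 9.9→133.9 and rate 1→9.
E[λ | data] = 133.9/9 = 14.878.

Posterior mean ≈ 14.878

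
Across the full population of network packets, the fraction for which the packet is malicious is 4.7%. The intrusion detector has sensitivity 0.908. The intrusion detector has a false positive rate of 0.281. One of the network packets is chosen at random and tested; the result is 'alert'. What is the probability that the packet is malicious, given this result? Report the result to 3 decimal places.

Write H for 'the packet is malicious'. Prior odds H:¬H = 0.047/0.953 = 0.049318. For the 'alert' outcome, the likelihood ratio is 0.908/0.281 = 3.2313.
Posterior odds = 0.049318 × 3.2313 = 0.15936, so P(H|E) = 0.15936/(1+0.15936) = 0.137.

P(H | E) ≈ 0.137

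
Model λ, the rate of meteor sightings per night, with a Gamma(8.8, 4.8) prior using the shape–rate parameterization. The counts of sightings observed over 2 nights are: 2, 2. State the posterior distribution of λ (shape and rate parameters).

Posterior: Gamma(shape=12.8, rate=6.8)

The Poisson likelihood adds the total count to the shape and the number of exposure periods to the rate. Here ∑xᵢ = 4 and n = 2, so shape 8.8→12.8 and rate 4.8→6.8.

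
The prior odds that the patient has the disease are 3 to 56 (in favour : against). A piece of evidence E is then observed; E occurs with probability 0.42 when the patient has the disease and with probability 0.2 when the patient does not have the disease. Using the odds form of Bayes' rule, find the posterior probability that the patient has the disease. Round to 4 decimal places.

Posterior probability ≈ 0.1011

Prior odds = 3/56 = 0.053571.
Likelihood ratio for E = 0.42/0.2 = 2.1000.
Posterior odds = prior odds × LR = 0.11250.
Posterior probability = odds/(1+odds) = 0.11250/1.1125 = 0.1011.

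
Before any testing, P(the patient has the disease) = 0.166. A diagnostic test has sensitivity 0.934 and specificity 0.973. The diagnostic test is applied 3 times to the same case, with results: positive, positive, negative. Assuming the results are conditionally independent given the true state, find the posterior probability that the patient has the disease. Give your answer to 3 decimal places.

Let H be the event that the patient has the disease; start with P(H) = 0.166. P('positive'|H) = 0.934, P('positive'|¬H) = 0.027.
Update on result 1 ('positive'): P(H) ← 0.934·0.1660 / (0.934·0.1660 + 0.027·0.8340) = 0.15504/0.17756 = 0.8732.
Update on result 2 ('positive'): P(H) ← 0.934·0.8732 / (0.934·0.8732 + 0.027·0.1268) = 0.81555/0.81898 = 0.9958.
Update on result 3 ('negative'): P(H) ← 0.066·0.9958 / (0.066·0.9958 + 0.973·0.0042) = 0.065724/0.069792 = 0.9417.

Posterior P(H) ≈ 0.942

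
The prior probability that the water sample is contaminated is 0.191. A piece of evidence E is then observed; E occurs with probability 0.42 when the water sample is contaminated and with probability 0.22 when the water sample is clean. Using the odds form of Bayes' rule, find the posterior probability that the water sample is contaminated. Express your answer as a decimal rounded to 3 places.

Prior odds = 0.191/(1−0.191) = 0.23609.
Likelihood ratio for E = 0.42/0.22 = 1.9091.
Posterior odds = prior odds × LR = 0.45072.
Posterior probability = odds/(1+odds) = 0.45072/1.4507 = 0.311.

Posterior probability ≈ 0.311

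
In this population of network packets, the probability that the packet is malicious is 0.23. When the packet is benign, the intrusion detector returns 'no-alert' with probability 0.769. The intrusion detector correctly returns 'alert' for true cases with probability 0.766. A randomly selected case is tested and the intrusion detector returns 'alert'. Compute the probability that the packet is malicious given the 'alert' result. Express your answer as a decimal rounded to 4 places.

Let H be the event that the packet is malicious. P(H) = 0.23, so P(¬H) = 0.77. With E the 'alert' result, P(E|H) = 0.766 and P(E|¬H) = 0.231.
P(E) = 0.766·0.23 + 0.231·0.77 = 0.17618 + 0.17787 = 0.35405.
By Bayes' theorem, P(H|E) = 0.17618 / 0.35405 = 0.4976.

P(H | E) ≈ 0.4976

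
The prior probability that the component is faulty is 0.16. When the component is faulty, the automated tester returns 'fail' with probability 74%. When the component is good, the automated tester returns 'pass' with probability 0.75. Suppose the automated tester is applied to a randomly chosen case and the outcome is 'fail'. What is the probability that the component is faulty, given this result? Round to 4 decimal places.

Write H for 'the component is faulty'. Prior odds H:¬H = 0.16/0.84 = 0.19048. For the 'fail' outcome, the likelihood ratio is 0.74/0.25 = 2.9600.
Posterior odds = 0.19048 × 2.9600 = 0.56381, so P(H|E) = 0.56381/(1+0.56381) = 0.3605.

P(H | E) ≈ 0.3605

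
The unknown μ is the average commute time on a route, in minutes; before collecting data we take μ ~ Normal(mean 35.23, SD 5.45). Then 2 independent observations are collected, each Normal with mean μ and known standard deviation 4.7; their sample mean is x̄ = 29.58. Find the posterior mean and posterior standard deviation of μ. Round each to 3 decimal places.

Prior precision 1/τ₀² = 1/5.45² = 0.0336672; data precision n/σ² = 2/4.7² = 0.0905387.
Posterior precision = 0.0336672 + 0.0905387 = 0.124206, giving posterior SD = 1/√0.124206 = 2.837.
Posterior mean = (0.0336672·35.23 + 0.0905387·29.58) / 0.124206 = 31.111.

Posterior mean ≈ 31.111; posterior SD ≈ 2.837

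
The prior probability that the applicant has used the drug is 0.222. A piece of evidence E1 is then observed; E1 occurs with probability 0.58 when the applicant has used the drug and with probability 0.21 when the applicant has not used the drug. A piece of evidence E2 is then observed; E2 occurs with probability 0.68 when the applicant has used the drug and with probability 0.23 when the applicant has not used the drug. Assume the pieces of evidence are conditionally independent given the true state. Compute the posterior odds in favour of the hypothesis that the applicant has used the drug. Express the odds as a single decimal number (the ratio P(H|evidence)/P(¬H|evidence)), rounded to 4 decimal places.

Prior odds = 0.222/(1−0.222) = 0.28535. In log-odds, ln(0.28535) = -1.2540.
Add log likelihood ratios: ln(2.7619) + ln(2.9565) = 2.0999.
Posterior log-odds = 0.84588, so posterior odds = exp(0.84588) = 2.3300.

Posterior odds ≈ 2.3300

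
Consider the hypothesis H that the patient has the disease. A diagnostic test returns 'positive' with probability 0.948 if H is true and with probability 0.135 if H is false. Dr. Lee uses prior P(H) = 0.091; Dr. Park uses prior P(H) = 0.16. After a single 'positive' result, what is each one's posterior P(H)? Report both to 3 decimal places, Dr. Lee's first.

The likelihood ratio for a 'positive' result is 0.948/0.135 = 7.0222.
Dr. Lee: prior odds 0.091/0.909 = 0.10011; posterior odds 0.70299; posterior probability 0.413.
Dr. Park: prior odds 0.16/0.84 = 0.19048; posterior odds 1.3376; posterior probability 0.572.

Dr. Lee: 0.413; Dr. Park: 0.572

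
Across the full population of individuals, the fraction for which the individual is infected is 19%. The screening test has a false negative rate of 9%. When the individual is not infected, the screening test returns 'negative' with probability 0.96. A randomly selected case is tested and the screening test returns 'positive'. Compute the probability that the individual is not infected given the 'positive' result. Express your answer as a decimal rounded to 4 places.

P(¬H | E) ≈ 0.1578

Write H for 'the individual is infected'. Prior odds H:¬H = 0.19/0.81 = 0.23457. For the 'positive' outcome, the likelihood ratio is 0.91/0.04 = 22.750.
Posterior odds = 0.23457 × 22.750 = 5.3364, so P(H|E) = 5.3364/(1+5.3364) = 0.8422. Then P(¬H|E) = 1 − 0.8422 = 0.1578.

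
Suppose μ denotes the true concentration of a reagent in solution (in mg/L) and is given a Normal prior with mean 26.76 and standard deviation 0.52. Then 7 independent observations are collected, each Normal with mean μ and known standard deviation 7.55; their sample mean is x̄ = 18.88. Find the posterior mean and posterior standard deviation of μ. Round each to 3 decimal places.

Posterior mean ≈ 26.507; posterior SD ≈ 0.512

Prior precision 1/τ₀² = 1/0.52² = 3.69822; data precision n/σ² = 7/7.55² = 0.122802.
Posterior precision = 3.69822 + 0.122802 = 3.82103, giving posterior SD = 1/√3.82103 = 0.512.
Posterior mean = (3.69822·26.76 + 0.122802·18.88) / 3.82103 = 26.507.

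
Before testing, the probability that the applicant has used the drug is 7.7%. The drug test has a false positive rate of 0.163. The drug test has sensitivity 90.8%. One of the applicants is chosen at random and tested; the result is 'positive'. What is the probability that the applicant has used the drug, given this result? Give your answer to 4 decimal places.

Write H for 'the applicant has used the drug'. Prior odds H:¬H = 0.077/0.923 = 0.083424. For the 'positive' outcome, the likelihood ratio is 0.908/0.163 = 5.5706.
Posterior odds = 0.083424 × 5.5706 = 0.46472, so P(H|E) = 0.46472/(1+0.46472) = 0.3173.

P(H | E) ≈ 0.3173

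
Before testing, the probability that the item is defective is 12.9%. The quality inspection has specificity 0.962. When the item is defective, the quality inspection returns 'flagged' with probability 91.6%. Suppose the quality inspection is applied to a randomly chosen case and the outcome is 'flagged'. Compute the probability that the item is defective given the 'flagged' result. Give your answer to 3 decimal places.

Write H for 'the item is defective'. Prior odds H:¬H = 0.129/0.871 = 0.14811. For the 'flagged' outcome, the likelihood ratio is 0.916/0.038 = 24.105.
Posterior odds = 0.14811 × 24.105 = 3.5701, so P(H|E) = 3.5701/(1+3.5701) = 0.781.

P(H | E) ≈ 0.781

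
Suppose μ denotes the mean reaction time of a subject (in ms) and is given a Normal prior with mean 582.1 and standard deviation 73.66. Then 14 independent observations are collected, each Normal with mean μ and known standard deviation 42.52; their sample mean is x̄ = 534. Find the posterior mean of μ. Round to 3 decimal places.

Posterior mean ≈ 535.118

With known σ, the Normal prior is conjugate. Weight on the data is w = (n/σ²)/(n/σ² + 1/τ₀²) = 0.00774358/(0.00774358+0.00018430) = 0.97675.
Posterior mean = w·x̄ + (1−w)·μ₀ = 0.97675·534 + 0.023248·582.1 = 535.118.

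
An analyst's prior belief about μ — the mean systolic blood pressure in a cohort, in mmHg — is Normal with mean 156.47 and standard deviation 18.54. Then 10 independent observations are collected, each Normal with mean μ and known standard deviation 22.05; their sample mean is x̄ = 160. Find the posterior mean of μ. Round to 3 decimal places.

Posterior mean ≈ 159.563

With known σ, the Normal prior is conjugate. Weight on the data is w = (n/σ²)/(n/σ² + 1/τ₀²) = 0.0205676/(0.0205676+0.00290925) = 0.87608.
Posterior mean = w·x̄ + (1−w)·μ₀ = 0.87608·160 + 0.12392·156.47 = 159.563.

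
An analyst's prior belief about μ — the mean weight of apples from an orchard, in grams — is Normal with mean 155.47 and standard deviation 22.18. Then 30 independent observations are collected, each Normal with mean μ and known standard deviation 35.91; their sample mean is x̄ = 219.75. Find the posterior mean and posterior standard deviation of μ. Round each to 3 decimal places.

With known σ, the Normal prior is conjugate. Weight on the data is w = (n/σ²)/(n/σ² + 1/τ₀²) = 0.0232643/(0.0232643+0.00203272) = 0.91965.
Posterior mean = w·x̄ + (1−w)·μ₀ = 0.91965·219.75 + 0.080354·155.47 = 214.585. Posterior variance = 1/(0.0232643+0.00203272) = 39.5303, so SD = 6.287.

Posterior mean ≈ 214.585; posterior SD ≈ 6.287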